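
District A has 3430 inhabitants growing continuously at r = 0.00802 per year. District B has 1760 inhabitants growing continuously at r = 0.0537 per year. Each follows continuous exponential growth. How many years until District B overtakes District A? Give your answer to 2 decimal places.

3430·e^(0.00802t) = 1760·e^(0.0537t)
3430/1760 = e^((0.0537 − 0.00802)t) → ln(1.94886) = 0.04568·t
t = 0.66725 / 0.04568

t ≈ 14.61 years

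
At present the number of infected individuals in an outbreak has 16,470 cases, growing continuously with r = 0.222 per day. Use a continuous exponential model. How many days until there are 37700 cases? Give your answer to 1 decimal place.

t ≈ 3.7 days

37700 = 16470 · e^(0.222·t)
t = ln(37700/16470) / 0.222 = ln(2.28901) / 0.222 = 0.82812 / 0.222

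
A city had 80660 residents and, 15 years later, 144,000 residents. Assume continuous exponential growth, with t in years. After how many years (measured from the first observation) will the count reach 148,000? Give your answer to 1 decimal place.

t ≈ 15.7 years

r = ln(144000/80660) / 15 ≈ 0.038638 per year
t = ln(148000/80660) / r = 0.60697 / 0.038638 ≈ 15.709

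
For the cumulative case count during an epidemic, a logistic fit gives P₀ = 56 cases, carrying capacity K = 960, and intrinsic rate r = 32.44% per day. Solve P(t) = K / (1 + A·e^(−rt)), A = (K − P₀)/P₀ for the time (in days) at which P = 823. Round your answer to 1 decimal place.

A = (960 − 56)/56 = 16.14286
823 = 960/(1 + 16.14286·e^(−0.3244t)) → 1 + 16.14286·e^(−0.3244t) = 1.16646
e^(−0.3244t) = 0.010312 → t = ln(96.97497)/0.3244 = 4.57445/0.3244

t ≈ 14.1 days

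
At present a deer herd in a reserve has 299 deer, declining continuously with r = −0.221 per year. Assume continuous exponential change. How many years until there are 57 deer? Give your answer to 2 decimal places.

t ≈ 7.50 years

57 = 299 · e^(-0.221·t)
t = ln(57/299) / -0.221 = ln(0.19064) / -0.221 = -1.65739 / -0.221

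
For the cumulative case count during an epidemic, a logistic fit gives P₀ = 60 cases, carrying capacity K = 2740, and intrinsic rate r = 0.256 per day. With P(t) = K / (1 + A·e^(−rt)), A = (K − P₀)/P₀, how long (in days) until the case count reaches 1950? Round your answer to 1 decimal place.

t ≈ 18.4 days

A = (2740 − 60)/60 = 44.66667
1950 = 2740/(1 + 44.66667·e^(−0.256t)) → 1 + 44.66667·e^(−0.256t) = 1.40513
e^(−0.256t) = 0.00907 → t = ln(110.25316)/0.256 = 4.70278/0.256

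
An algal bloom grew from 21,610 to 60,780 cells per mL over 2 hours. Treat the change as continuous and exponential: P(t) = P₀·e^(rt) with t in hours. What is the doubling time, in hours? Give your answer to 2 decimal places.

r = ln(60780/21610) / 2 = ln(2.81259) / 2 ≈ 0.517052 per hour
doubling time = ln 2 / |r| = 0.69315 / 0.517052

doubling time ≈ 1.34 hours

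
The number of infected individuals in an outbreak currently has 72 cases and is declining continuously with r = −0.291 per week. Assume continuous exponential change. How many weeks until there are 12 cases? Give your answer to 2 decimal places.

t ≈ 6.16 weeks

12 = 72 · e^(-0.291·t)
t = ln(12/72) / -0.291 = ln(0.16667) / -0.291 = -1.79176 / -0.291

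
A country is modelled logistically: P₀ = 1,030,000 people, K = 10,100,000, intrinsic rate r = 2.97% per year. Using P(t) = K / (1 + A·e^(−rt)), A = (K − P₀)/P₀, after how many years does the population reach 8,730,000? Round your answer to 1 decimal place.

t ≈ 135.6 years

A = (10100000 − 1030000)/1030000 = 8.80583
8730000 = 10100000/(1 + 8.80583·e^(−0.0297t)) → 1 + 8.80583·e^(−0.0297t) = 1.15693
e^(−0.0297t) = 0.017821 → t = ln(56.11303)/0.0297 = 4.02737/0.0297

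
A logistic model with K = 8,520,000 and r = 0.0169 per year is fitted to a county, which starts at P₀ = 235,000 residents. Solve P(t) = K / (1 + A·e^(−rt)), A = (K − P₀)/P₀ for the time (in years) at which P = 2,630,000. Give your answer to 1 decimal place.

A = (8520000 − 235000)/235000 = 35.25532
2630000 = 8520000/(1 + 35.25532·e^(−0.0169t)) → 1 + 35.25532·e^(−0.0169t) = 3.23954
e^(−0.0169t) = 0.063524 → t = ln(15.74219)/0.0169 = 2.75634/0.0169

t ≈ 163.1 years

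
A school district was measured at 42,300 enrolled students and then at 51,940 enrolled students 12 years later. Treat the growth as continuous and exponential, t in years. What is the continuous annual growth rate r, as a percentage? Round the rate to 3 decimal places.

51940 = 42300 · e^(r·12)
e^(12r) = 51940/42300 = 1.2279
r = ln(1.2279) / 12 = 0.2053 / 12

r ≈ 1.711% per year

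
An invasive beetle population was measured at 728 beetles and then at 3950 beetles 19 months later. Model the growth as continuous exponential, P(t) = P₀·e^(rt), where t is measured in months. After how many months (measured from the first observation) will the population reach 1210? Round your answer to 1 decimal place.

t ≈ 5.7 months

r = ln(3950/728) / 19 ≈ 0.089009 per month
t = ln(1210/728) / r = 0.50807 / 0.089009 ≈ 5.708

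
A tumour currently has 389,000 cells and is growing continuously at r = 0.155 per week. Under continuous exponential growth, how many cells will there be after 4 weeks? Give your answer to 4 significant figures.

P(4) = 389000 · e^(0.155·4) = 389000 · e^(0.62)
= 389000 · 1.85893 ≈ 723123.01

≈ 723,100 cells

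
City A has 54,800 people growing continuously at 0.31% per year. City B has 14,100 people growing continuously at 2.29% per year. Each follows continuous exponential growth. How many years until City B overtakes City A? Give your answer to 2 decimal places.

t ≈ 68.56 years

54800·e^(0.0031t) = 14100·e^(0.0229t)
54800/14100 = e^((0.0229 − 0.0031)t) → ln(3.88652) = 0.0198·t
t = 1.35752 / 0.0198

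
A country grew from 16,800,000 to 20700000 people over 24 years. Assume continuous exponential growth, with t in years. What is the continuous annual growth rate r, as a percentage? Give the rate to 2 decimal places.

20700000 = 16800000 · e^(r·24)
e^(24r) = 20700000/16800000 = 1.23214
r = ln(1.23214) / 24 = 0.20875 / 24

r ≈ 0.87% per year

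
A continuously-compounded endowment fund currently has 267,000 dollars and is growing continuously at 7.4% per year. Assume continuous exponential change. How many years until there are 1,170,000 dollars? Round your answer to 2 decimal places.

1170000 = 267000 · e^(0.074·t)
t = ln(1170000/267000) / 0.074 = ln(4.38202) / 0.074 = 1.47751 / 0.074

t ≈ 19.97 years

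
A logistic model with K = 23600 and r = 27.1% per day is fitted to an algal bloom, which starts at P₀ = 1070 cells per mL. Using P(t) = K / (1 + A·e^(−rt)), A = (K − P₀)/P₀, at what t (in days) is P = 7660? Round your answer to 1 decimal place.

A = (23600 − 1070)/1070 = 21.05607
7660 = 23600/(1 + 21.05607·e^(−0.271t)) → 1 + 21.05607·e^(−0.271t) = 3.08094
e^(−0.271t) = 0.098828 → t = ln(10.11854)/0.271 = 2.31437/0.271

t ≈ 8.5 days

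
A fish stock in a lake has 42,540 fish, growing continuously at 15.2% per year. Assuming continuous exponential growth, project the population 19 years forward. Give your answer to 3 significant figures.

P(19) = 42540 · e^(0.152·19) = 42540 · e^(2.888)
= 42540 · 17.95736 ≈ 763906.05

≈ 764,000 fish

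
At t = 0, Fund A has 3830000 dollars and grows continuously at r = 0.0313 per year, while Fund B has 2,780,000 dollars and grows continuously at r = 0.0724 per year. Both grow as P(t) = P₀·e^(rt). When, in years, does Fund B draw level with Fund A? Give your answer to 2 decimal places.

3830000·e^(0.0313t) = 2780000·e^(0.0724t)
3830000/2780000 = e^((0.0724 − 0.0313)t) → ln(1.3777) = 0.0411·t
t = 0.32041 / 0.0411

t ≈ 7.80 years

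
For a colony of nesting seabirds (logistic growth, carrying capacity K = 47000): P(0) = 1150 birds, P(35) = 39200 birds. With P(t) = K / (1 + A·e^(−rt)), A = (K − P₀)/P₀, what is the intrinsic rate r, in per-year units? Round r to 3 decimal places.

r ≈ 0.151 per year

A = (47000 − 1150)/1150 = 39.86957
39200 = 47000/(1 + 39.86957·e^(−r·35)) → e^(−35r) = (1.19898 − 1)/39.86957 = 0.004991
r = −ln(0.004991)/35 = 5.30017/35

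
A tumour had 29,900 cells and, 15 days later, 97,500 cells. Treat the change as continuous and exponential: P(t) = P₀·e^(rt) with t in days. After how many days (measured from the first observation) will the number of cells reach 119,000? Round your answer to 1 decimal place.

r = ln(97500/29900) / 15 ≈ 0.0788 per day
t = ln(119000/29900) / r = 1.38127 / 0.0788 ≈ 17.529

t ≈ 17.5 days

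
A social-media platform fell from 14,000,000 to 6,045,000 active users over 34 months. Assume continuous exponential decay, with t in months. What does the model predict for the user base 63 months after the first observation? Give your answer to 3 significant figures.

≈ 2,950,000 active users

r = ln(6045000/14000000) / 34 ≈ -0.024701 per month
P(63) = 14000000 · e^(-0.024701·63) = 14000000 · 0.21095 ≈ 2953259.39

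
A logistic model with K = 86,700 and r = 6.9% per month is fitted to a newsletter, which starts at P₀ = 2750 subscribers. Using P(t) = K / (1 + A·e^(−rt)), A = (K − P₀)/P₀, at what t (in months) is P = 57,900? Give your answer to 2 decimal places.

t ≈ 59.67 months

A = (86700 − 2750)/2750 = 30.52727
57900 = 86700/(1 + 30.52727·e^(−0.069t)) → 1 + 30.52727·e^(−0.069t) = 1.49741
e^(−0.069t) = 0.016294 → t = ln(61.37254)/0.069 = 4.11696/0.069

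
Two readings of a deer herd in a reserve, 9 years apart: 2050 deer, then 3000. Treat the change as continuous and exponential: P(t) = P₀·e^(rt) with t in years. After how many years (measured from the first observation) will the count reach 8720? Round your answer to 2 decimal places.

t ≈ 34.22 years

r = ln(3000/2050) / 9 ≈ 0.042308 per year
t = ln(8720/2050) / r = 1.44778 / 0.042308 ≈ 34.22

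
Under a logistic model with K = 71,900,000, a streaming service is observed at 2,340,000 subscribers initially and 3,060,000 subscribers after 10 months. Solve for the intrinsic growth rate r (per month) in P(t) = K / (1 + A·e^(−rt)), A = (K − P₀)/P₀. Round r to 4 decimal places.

A = (71900000 − 2340000)/2340000 = 29.7265
3060000 = 71900000/(1 + 29.7265·e^(−r·10)) → e^(−10r) = (23.49673 − 1)/29.7265 = 0.756791
r = −ln(0.756791)/10 = 0.27867/10

r ≈ 0.0279 per month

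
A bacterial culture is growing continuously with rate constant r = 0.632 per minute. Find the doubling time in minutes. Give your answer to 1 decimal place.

doubling time = ln(2) / |r| = 0.69315 / 0.632

doubling time ≈ 1.1 minutes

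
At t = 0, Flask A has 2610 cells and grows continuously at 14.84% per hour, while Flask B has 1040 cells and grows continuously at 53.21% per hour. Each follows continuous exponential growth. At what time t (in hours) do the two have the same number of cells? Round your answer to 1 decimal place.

2610·e^(0.1484t) = 1040·e^(0.5321t)
2610/1040 = e^((0.5321 − 0.1484)t) → ln(2.50962) = 0.3837·t
t = 0.92013 / 0.3837

t ≈ 2.4 hours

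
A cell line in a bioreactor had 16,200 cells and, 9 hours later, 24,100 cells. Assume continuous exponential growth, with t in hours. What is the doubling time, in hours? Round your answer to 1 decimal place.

doubling time ≈ 15.7 hours

r = ln(24100/16200) / 9 = ln(1.48765) / 9 ≈ 0.044133 per hour
doubling time = ln 2 / |r| = 0.69315 / 0.044133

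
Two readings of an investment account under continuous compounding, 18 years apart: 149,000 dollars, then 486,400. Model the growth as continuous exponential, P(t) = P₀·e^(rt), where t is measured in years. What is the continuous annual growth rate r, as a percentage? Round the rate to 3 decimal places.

r ≈ 6.573% per year

486400 = 149000 · e^(r·18)
e^(18r) = 486400/149000 = 3.26443
r = ln(3.26443) / 18 = 1.18309 / 18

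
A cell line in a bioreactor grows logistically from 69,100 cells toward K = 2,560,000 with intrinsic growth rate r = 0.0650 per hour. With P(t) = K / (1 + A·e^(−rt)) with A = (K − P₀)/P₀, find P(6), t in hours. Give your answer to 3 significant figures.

A = (2560000 − 69100)/69100 = 36.04776
P(6) = 2560000 / (1 + 36.04776·e^(−0.065·6)) = 2560000 / (1 + 36.04776·0.677057)
= 2560000 / 25.40638 ≈ 100762.09

≈ 101,000 cells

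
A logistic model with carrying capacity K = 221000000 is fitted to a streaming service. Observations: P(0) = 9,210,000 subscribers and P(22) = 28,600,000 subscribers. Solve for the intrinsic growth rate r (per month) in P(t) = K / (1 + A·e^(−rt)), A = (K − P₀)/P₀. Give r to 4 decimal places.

A = (221000000 − 9210000)/9210000 = 22.99566
28600000 = 221000000/(1 + 22.99566·e^(−r·22)) → e^(−22r) = (7.72727 − 1)/22.99566 = 0.292545
r = −ln(0.292545)/22 = 1.22914/22

r ≈ 0.0559 per month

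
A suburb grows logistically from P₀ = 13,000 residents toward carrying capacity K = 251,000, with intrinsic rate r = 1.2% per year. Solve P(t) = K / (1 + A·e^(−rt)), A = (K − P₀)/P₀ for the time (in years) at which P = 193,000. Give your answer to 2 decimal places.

A = (251000 − 13000)/13000 = 18.30769
193000 = 251000/(1 + 18.30769·e^(−0.012t)) → 1 + 18.30769·e^(−0.012t) = 1.30052
e^(−0.012t) = 0.016415 → t = ln(60.92042)/0.012 = 4.10957/0.012

t ≈ 342.46 years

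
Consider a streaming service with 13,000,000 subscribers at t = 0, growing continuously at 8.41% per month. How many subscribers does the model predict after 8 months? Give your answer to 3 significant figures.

P(8) = 13000000 · e^(0.0841·8) = 13000000 · e^(0.6728)
= 13000000 · 1.95972 ≈ 25476319.09

≈ 25,500,000 subscribers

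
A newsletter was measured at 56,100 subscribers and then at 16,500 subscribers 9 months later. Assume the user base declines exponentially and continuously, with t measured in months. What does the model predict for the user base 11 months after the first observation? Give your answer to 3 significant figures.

r = ln(16500/56100) / 9 ≈ -0.135975 per month
P(11) = 56100 · e^(-0.135975·11) = 56100 · 0.22409 ≈ 12571.22

≈ 12,600 subscribers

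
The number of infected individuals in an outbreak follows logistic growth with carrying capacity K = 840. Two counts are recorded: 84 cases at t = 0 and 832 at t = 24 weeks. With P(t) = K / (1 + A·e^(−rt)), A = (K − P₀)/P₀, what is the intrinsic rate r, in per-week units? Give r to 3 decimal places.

r ≈ 0.285 per week

A = (840 − 84)/84 = 9
832 = 840/(1 + 9·e^(−r·24)) → e^(−24r) = (1.00962 − 1)/9 = 0.001068
r = −ln(0.001068)/24 = 6.84162/24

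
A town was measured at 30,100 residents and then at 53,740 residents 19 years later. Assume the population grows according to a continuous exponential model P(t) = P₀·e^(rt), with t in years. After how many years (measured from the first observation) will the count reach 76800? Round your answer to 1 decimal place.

r = ln(53740/30100) / 19 ≈ 0.030507 per year
t = ln(76800/30100) / r = 0.93668 / 0.030507 ≈ 30.704

t ≈ 30.7 years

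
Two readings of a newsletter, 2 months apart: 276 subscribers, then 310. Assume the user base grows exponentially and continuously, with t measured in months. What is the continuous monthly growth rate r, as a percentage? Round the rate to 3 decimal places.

310 = 276 · e^(r·2)
e^(2r) = 310/276 = 1.12319
r = ln(1.12319) / 2 = 0.11617 / 2

r ≈ 5.809% per month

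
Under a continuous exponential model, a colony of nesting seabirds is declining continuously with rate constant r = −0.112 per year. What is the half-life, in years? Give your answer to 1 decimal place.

half-life = ln(2) / |r| = 0.69315 / 0.112

half-life ≈ 6.2 years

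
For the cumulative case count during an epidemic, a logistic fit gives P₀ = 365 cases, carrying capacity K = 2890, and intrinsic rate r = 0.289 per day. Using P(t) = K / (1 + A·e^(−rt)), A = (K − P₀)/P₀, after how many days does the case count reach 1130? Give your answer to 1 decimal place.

A = (2890 − 365)/365 = 6.91781
1130 = 2890/(1 + 6.91781·e^(−0.289t)) → 1 + 6.91781·e^(−0.289t) = 2.55752
e^(−0.289t) = 0.225147 → t = ln(4.44155)/0.289 = 1.491/0.289

t ≈ 5.2 days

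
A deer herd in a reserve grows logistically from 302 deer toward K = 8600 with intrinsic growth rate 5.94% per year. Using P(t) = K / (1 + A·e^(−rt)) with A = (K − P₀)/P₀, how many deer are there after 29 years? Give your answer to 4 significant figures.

A = (8600 − 302)/302 = 27.47682
P(29) = 8600 / (1 + 27.47682·e^(−0.0594·29)) = 8600 / (1 + 27.47682·0.178601)
= 8600 / 5.90739 ≈ 1455.8

≈ 1,456 deer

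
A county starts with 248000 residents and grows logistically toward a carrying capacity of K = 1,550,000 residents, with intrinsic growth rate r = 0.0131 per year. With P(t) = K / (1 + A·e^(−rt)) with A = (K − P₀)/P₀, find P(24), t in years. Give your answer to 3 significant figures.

≈ 321,000 residents

A = (1550000 − 248000)/248000 = 5.25
P(24) = 1550000 / (1 + 5.25·e^(−0.0131·24)) = 1550000 / (1 + 5.25·0.730227)
= 1550000 / 4.83369 ≈ 320665.92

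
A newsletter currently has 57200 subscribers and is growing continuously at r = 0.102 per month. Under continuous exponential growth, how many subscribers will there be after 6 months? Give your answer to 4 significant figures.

P(6) = 57200 · e^(0.102·6) = 57200 · e^(0.612)
= 57200 · 1.84412 ≈ 105483.43

≈ 105,500 subscribers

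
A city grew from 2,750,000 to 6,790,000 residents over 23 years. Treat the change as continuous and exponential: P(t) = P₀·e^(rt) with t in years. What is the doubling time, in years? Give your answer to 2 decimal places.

doubling time ≈ 17.64 years

r = ln(6790000/2750000) / 23 = ln(2.46909) / 23 ≈ 0.039298 per year
doubling time = ln 2 / |r| = 0.69315 / 0.039298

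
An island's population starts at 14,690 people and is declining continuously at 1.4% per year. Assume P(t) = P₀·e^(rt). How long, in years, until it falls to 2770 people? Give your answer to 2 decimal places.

2770 = 14690 · e^(-0.014·t)
t = ln(2770/14690) / -0.014 = ln(0.18856) / -0.014 = -1.66832 / -0.014

t ≈ 119.17 years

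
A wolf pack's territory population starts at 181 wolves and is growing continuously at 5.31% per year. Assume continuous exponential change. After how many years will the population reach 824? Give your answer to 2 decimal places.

t ≈ 28.54 years

824 = 181 · e^(0.0531·t)
t = ln(824/181) / 0.0531 = ln(4.55249) / 0.0531 = 1.51567 / 0.0531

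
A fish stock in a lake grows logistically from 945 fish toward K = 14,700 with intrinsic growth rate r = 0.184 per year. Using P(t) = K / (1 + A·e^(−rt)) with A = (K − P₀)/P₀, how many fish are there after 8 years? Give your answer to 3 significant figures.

≈ 3,390 fish

A = (14700 − 945)/945 = 14.55556
P(8) = 14700 / (1 + 14.55556·e^(−0.184·8)) = 14700 / (1 + 14.55556·0.229466)
= 14700 / 4.34001 ≈ 3387.09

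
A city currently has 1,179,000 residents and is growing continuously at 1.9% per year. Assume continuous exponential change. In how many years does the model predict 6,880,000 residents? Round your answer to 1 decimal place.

6880000 = 1179000 · e^(0.019·t)
t = ln(6880000/1179000) / 0.019 = ln(5.83545) / 0.019 = 1.76395 / 0.019

t ≈ 92.8 years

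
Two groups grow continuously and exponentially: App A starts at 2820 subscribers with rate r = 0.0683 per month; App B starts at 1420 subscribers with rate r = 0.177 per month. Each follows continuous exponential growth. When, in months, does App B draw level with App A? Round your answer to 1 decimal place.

t ≈ 6.3 months

2820·e^(0.0683t) = 1420·e^(0.177t)
2820/1420 = e^((0.177 − 0.0683)t) → ln(1.98592) = 0.1087·t
t = 0.68608 / 0.1087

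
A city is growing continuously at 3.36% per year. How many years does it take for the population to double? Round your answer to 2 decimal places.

doubling time ≈ 20.63 years

doubling time = ln(2) / |r| = 0.69315 / 0.0336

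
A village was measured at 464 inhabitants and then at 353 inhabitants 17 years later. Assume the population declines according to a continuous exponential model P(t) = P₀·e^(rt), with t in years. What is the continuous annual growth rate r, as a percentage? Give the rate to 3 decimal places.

353 = 464 · e^(r·17)
e^(17r) = 353/464 = 0.76078
r = ln(0.76078) / 17 = -0.27342 / 17

r ≈ -1.608% per year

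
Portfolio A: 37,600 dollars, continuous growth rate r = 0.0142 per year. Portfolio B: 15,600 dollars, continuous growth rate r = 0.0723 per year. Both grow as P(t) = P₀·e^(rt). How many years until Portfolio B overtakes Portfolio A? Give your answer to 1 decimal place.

37600·e^(0.0142t) = 15600·e^(0.0723t)
37600/15600 = e^((0.0723 − 0.0142)t) → ln(2.41026) = 0.0581·t
t = 0.87973 / 0.0581

t ≈ 15.1 years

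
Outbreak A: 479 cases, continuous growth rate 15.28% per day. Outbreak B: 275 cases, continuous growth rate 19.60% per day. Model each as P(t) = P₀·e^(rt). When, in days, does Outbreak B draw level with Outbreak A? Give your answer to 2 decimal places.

t ≈ 12.85 days

479·e^(0.1528t) = 275·e^(0.196t)
479/275 = e^((0.196 − 0.1528)t) → ln(1.74182) = 0.0432·t
t = 0.55493 / 0.0432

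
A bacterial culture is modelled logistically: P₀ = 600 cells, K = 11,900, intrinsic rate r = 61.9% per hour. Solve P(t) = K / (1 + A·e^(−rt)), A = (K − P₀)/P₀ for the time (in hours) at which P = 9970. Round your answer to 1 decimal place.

A = (11900 − 600)/600 = 18.83333
9970 = 11900/(1 + 18.83333·e^(−0.619t)) → 1 + 18.83333·e^(−0.619t) = 1.19358
e^(−0.619t) = 0.010279 → t = ln(97.28929)/0.619 = 4.57769/0.619

t ≈ 7.4 hours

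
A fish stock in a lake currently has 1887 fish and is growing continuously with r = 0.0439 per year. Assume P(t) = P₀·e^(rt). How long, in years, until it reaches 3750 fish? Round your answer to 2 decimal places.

t ≈ 15.64 years

3750 = 1887 · e^(0.0439·t)
t = ln(3750/1887) / 0.0439 = ln(1.98728) / 0.0439 = 0.68677 / 0.0439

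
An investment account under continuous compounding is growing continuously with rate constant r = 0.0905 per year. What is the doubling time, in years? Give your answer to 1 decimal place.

doubling time ≈ 7.7 years

doubling time = ln(2) / |r| = 0.69315 / 0.0905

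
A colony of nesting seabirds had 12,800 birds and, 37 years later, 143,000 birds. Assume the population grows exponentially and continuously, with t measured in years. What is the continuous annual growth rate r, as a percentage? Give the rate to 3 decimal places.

r ≈ 6.523% per year

143000 = 12800 · e^(r·37)
e^(37r) = 143000/12800 = 11.17188
r = ln(11.17188) / 37 = 2.4134 / 37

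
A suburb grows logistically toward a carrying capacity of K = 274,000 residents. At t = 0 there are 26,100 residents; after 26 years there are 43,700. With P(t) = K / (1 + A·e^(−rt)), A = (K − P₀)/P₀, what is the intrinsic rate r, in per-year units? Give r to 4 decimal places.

r ≈ 0.0227 per year

A = (274000 − 26100)/26100 = 9.49808
43700 = 274000/(1 + 9.49808·e^(−r·26)) → e^(−26r) = (6.27002 − 1)/9.49808 = 0.554851
r = −ln(0.554851)/26 = 0.58906/26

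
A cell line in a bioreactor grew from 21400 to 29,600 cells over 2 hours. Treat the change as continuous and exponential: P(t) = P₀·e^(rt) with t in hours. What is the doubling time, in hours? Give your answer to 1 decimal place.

doubling time ≈ 4.3 hours

r = ln(29600/21400) / 2 = ln(1.38318) / 2 ≈ 0.162192 per hour
doubling time = ln 2 / |r| = 0.69315 / 0.162192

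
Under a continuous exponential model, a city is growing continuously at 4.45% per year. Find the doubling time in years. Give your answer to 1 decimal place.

doubling time ≈ 15.6 years

doubling time = ln(2) / |r| = 0.69315 / 0.0445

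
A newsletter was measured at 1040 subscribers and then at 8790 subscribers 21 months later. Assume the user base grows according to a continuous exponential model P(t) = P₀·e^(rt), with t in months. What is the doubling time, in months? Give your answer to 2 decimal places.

doubling time ≈ 6.82 months

r = ln(8790/1040) / 21 = ln(8.45192) / 21 ≈ 0.101638 per month
doubling time = ln 2 / |r| = 0.69315 / 0.101638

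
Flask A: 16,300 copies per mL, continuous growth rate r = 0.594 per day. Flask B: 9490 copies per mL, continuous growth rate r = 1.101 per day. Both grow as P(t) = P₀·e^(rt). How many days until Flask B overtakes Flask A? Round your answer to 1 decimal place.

t ≈ 1.1 days

16300·e^(0.594t) = 9490·e^(1.101t)
16300/9490 = e^((1.101 − 0.594)t) → ln(1.7176) = 0.507·t
t = 0.54093 / 0.507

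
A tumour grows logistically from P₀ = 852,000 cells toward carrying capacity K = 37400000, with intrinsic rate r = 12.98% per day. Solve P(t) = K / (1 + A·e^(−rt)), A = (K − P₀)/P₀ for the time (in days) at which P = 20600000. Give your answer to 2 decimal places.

A = (37400000 − 852000)/852000 = 42.89671
20600000 = 37400000/(1 + 42.89671·e^(−0.1298t)) → 1 + 42.89671·e^(−0.1298t) = 1.81553
e^(−0.1298t) = 0.019012 → t = ln(52.59954)/0.1298 = 3.96271/0.1298

t ≈ 30.53 days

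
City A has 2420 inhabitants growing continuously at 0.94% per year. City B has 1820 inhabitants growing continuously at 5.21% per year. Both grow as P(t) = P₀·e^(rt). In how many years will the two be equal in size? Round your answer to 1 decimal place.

t ≈ 6.7 years

2420·e^(0.0094t) = 1820·e^(0.0521t)
2420/1820 = e^((0.0521 − 0.0094)t) → ln(1.32967) = 0.0427·t
t = 0.28493 / 0.0427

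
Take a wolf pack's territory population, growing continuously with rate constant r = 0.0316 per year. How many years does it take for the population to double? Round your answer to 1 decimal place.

doubling time ≈ 21.9 years

doubling time = ln(2) / |r| = 0.69315 / 0.0316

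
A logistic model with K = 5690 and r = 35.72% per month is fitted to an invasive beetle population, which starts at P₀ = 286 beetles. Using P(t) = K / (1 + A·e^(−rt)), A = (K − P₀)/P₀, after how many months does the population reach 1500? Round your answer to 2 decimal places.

t ≈ 5.35 months

A = (5690 − 286)/286 = 18.8951
1500 = 5690/(1 + 18.8951·e^(−0.3572t)) → 1 + 18.8951·e^(−0.3572t) = 3.79333
e^(−0.3572t) = 0.147834 → t = ln(6.76436)/0.3572 = 1.91167/0.3572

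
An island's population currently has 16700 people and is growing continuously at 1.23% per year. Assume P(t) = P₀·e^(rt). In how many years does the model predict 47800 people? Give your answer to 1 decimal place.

47800 = 16700 · e^(0.0123·t)
t = ln(47800/16700) / 0.0123 = ln(2.86228) / 0.0123 = 1.05162 / 0.0123

t ≈ 85.5 years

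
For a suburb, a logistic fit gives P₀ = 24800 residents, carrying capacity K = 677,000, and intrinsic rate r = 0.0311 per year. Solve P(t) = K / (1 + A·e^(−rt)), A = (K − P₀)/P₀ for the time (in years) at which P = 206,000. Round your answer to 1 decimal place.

A = (677000 − 24800)/24800 = 26.29839
206000 = 677000/(1 + 26.29839·e^(−0.0311t)) → 1 + 26.29839·e^(−0.0311t) = 3.28641
e^(−0.0311t) = 0.086941 → t = ln(11.50205)/0.0311 = 2.44253/0.0311

t ≈ 78.5 years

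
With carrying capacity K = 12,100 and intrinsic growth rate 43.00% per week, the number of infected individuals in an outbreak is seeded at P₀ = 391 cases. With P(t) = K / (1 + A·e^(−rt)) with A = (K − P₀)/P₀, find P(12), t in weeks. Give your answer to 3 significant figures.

≈ 10,300 cases

A = (12100 − 391)/391 = 29.94629
P(12) = 12100 / (1 + 29.94629·e^(−0.43·12)) = 12100 / (1 + 29.94629·0.005742)
= 12100 / 1.17194 ≈ 10324.74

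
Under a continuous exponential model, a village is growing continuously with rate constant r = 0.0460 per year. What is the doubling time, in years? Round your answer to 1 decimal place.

doubling time ≈ 15.1 years

doubling time = ln(2) / |r| = 0.69315 / 0.046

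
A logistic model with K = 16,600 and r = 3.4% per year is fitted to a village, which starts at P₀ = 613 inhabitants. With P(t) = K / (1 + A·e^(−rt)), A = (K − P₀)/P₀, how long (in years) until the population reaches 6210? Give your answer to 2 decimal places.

t ≈ 80.78 years

A = (16600 − 613)/613 = 26.07993
6210 = 16600/(1 + 26.07993·e^(−0.034t)) → 1 + 26.07993·e^(−0.034t) = 2.67311
e^(−0.034t) = 0.064153 → t = ln(15.58772)/0.034 = 2.74648/0.034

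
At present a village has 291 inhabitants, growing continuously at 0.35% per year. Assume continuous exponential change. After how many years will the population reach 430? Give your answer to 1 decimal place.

430 = 291 · e^(0.0035·t)
t = ln(430/291) / 0.0035 = ln(1.47766) / 0.0035 = 0.39046 / 0.0035

t ≈ 111.6 years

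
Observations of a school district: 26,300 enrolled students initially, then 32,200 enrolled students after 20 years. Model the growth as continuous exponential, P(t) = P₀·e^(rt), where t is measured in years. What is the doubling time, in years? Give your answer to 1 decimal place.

doubling time ≈ 68.5 years

r = ln(32200/26300) / 20 = ln(1.22433) / 20 ≈ 0.01012 per year
doubling time = ln 2 / |r| = 0.69315 / 0.01012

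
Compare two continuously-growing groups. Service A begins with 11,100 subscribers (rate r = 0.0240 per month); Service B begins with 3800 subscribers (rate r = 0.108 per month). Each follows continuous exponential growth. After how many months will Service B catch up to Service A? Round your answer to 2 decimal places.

11100·e^(0.024t) = 3800·e^(0.108t)
11100/3800 = e^((0.108 − 0.024)t) → ln(2.92105) = 0.084·t
t = 1.07194 / 0.084

t ≈ 12.76 months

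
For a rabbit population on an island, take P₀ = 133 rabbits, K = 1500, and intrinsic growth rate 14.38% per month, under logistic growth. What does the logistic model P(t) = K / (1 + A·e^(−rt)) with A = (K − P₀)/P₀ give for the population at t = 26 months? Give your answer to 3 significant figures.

A = (1500 − 133)/133 = 10.2782
P(26) = 1500 / (1 + 10.2782·e^(−0.1438·26)) = 1500 / (1 + 10.2782·0.023783)
= 1500 / 1.24444 ≈ 1205.36

≈ 1,210 rabbits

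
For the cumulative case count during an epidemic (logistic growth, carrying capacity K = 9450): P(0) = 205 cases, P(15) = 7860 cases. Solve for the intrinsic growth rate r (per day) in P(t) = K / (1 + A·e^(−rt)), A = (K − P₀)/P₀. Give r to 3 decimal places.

A = (9450 − 205)/205 = 45.09756
7860 = 9450/(1 + 45.09756·e^(−r·15)) → e^(−15r) = (1.20229 − 1)/45.09756 = 0.004486
r = −ln(0.004486)/15 = 5.40688/15

r ≈ 0.360 per day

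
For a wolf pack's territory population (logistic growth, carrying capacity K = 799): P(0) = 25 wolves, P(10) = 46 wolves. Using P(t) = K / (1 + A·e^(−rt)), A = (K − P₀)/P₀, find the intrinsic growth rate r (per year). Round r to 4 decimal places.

A = (799 − 25)/25 = 30.96
46 = 799/(1 + 30.96·e^(−r·10)) → e^(−10r) = (17.36957 − 1)/30.96 = 0.528733
r = −ln(0.528733)/10 = 0.63727/10

r ≈ 0.0637 per year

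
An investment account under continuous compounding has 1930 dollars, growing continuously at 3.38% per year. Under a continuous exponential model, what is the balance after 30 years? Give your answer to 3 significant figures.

≈ 5,320 dollars

P(30) = 1930 · e^(0.0338·30) = 1930 · e^(1.014)
= 1930 · 2.75661 ≈ 5320.25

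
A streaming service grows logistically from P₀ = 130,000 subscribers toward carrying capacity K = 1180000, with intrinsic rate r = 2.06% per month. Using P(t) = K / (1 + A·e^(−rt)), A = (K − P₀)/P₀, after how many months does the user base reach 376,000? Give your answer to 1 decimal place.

A = (1180000 − 130000)/130000 = 8.07692
376000 = 1180000/(1 + 8.07692·e^(−0.0206t)) → 1 + 8.07692·e^(−0.0206t) = 3.1383
e^(−0.0206t) = 0.264742 → t = ln(3.77727)/0.0206 = 1.329/0.0206

t ≈ 64.5 months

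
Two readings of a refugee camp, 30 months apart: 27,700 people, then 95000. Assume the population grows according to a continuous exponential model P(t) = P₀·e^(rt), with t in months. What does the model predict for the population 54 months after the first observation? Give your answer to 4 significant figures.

r = ln(95000/27700) / 30 ≈ 0.041081 per month
P(54) = 27700 · e^(0.041081·54) = 27700 · 9.19261 ≈ 254635.34

≈ 254,600 people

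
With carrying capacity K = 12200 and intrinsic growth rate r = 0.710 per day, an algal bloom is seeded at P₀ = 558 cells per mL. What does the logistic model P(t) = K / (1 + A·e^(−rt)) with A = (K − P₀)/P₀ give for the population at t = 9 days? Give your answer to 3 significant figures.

A = (12200 − 558)/558 = 20.8638
P(9) = 12200 / (1 + 20.8638·e^(−0.71·9)) = 12200 / (1 + 20.8638·0.001678)
= 12200 / 1.03501 ≈ 11787.27

≈ 11,800 cells per mL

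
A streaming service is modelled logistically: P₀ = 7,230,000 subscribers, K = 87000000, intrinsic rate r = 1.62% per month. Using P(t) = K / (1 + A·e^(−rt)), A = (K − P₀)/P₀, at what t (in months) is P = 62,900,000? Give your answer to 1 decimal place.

t ≈ 207.4 months

A = (87000000 − 7230000)/7230000 = 11.0332
62900000 = 87000000/(1 + 11.0332·e^(−0.0162t)) → 1 + 11.0332·e^(−0.0162t) = 1.38315
e^(−0.0162t) = 0.034727 → t = ln(28.79618)/0.0162 = 3.36024/0.0162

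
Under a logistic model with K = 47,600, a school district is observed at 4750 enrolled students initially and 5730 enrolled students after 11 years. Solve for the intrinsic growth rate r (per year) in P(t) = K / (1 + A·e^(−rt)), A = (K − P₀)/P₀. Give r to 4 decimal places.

A = (47600 − 4750)/4750 = 9.02105
5730 = 47600/(1 + 9.02105·e^(−r·11)) → e^(−11r) = (8.30716 − 1)/9.02105 = 0.810011
r = −ln(0.810011)/11 = 0.21071/11

r ≈ 0.0192 per year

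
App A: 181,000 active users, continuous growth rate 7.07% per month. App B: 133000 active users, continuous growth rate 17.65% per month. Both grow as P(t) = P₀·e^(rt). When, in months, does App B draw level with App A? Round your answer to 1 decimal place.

181000·e^(0.0707t) = 133000·e^(0.1765t)
181000/133000 = e^((0.1765 − 0.0707)t) → ln(1.3609) = 0.1058·t
t = 0.30815 / 0.1058

t ≈ 2.9 months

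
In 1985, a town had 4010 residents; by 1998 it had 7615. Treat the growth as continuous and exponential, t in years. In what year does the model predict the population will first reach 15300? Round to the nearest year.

year 2012

r = ln(7615/4010) / 13 = 0.64133/13 ≈ 0.049333 per year
t = ln(15300/4010) / r = 1.33906/0.049333 ≈ 27.14 years after 1985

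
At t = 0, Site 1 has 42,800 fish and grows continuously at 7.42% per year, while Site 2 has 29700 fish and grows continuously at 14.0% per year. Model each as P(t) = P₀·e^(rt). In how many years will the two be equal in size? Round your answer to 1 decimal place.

t ≈ 5.6 years

42800·e^(0.0742t) = 29700·e^(0.14t)
42800/29700 = e^((0.14 − 0.0742)t) → ln(1.44108) = 0.0658·t
t = 0.36539 / 0.0658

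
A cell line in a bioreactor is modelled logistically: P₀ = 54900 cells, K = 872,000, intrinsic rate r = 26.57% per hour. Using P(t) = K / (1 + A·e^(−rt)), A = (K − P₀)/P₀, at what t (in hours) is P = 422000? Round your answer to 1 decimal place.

t ≈ 9.9 hours

A = (872000 − 54900)/54900 = 14.88342
422000 = 872000/(1 + 14.88342·e^(−0.2657t)) → 1 + 14.88342·e^(−0.2657t) = 2.06635
e^(−0.2657t) = 0.071647 → t = ln(13.95734)/0.2657 = 2.63601/0.2657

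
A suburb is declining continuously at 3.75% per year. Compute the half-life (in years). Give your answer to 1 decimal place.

half-life ≈ 18.5 years

half-life = ln(2) / |r| = 0.69315 / 0.0375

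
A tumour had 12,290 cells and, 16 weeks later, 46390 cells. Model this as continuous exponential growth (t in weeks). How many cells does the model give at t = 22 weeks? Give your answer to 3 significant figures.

r = ln(46390/12290) / 16 ≈ 0.083019 per week
P(22) = 12290 · e^(0.083019·22) = 12290 · 6.21155 ≈ 76339.89

≈ 76,300 cells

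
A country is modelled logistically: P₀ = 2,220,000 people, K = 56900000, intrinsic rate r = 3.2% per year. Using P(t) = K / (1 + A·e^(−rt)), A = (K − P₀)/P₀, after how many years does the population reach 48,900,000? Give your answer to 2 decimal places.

t ≈ 156.70 years

A = (56900000 − 2220000)/2220000 = 24.63063
48900000 = 56900000/(1 + 24.63063·e^(−0.032t)) → 1 + 24.63063·e^(−0.032t) = 1.1636
e^(−0.032t) = 0.006642 → t = ln(150.55473)/0.032 = 5.01433/0.032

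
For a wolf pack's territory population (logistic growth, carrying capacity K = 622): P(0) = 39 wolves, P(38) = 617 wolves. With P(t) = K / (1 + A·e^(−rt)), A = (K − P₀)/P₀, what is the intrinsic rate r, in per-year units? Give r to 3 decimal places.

r ≈ 0.198 per year

A = (622 − 39)/39 = 14.94872
617 = 622/(1 + 14.94872·e^(−r·38)) → e^(−38r) = (1.0081 − 1)/14.94872 = 0.000542
r = −ln(0.000542)/38 = 7.52006/38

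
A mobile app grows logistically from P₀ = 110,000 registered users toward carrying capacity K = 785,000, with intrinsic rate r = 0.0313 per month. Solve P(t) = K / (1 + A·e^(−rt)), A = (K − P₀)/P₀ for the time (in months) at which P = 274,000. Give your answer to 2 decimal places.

A = (785000 − 110000)/110000 = 6.13636
274000 = 785000/(1 + 6.13636·e^(−0.0313t)) → 1 + 6.13636·e^(−0.0313t) = 2.86496
e^(−0.0313t) = 0.30392 → t = ln(3.29034)/0.0313 = 1.19099/0.0313

t ≈ 38.05 months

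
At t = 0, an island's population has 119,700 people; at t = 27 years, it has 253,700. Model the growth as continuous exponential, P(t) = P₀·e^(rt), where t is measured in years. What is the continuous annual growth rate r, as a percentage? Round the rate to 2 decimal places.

r ≈ 2.78% per year

253700 = 119700 · e^(r·27)
e^(27r) = 253700/119700 = 2.11947
r = ln(2.11947) / 27 = 0.75116 / 27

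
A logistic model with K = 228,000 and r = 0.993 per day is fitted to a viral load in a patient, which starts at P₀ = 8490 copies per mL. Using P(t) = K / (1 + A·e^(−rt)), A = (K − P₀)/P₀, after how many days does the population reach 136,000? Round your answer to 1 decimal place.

A = (228000 − 8490)/8490 = 25.85512
136000 = 228000/(1 + 25.85512·e^(−0.993t)) → 1 + 25.85512·e^(−0.993t) = 1.67647
e^(−0.993t) = 0.026164 → t = ln(38.22062)/0.993 = 3.64338/0.993

t ≈ 3.7 days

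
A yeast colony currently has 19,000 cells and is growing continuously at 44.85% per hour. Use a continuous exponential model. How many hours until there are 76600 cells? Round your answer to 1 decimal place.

76600 = 19000 · e^(0.4485·t)
t = ln(76600/19000) / 0.4485 = ln(4.03158) / 0.4485 = 1.39416 / 0.4485

t ≈ 3.1 hours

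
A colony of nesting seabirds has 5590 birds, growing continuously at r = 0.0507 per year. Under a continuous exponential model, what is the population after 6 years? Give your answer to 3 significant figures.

≈ 7,580 birds

P(6) = 5590 · e^(0.0507·6) = 5590 · e^(0.3042)
= 5590 · 1.35554 ≈ 7577.47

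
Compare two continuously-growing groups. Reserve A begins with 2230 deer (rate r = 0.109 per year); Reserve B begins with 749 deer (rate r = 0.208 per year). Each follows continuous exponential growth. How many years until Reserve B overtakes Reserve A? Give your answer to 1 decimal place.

2230·e^(0.109t) = 749·e^(0.208t)
2230/749 = e^((0.208 − 0.109)t) → ln(2.9773) = 0.099·t
t = 1.09102 / 0.099

t ≈ 11.0 years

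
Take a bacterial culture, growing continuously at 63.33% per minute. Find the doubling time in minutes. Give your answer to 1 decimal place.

doubling time = ln(2) / |r| = 0.69315 / 0.6333

doubling time ≈ 1.1 minutes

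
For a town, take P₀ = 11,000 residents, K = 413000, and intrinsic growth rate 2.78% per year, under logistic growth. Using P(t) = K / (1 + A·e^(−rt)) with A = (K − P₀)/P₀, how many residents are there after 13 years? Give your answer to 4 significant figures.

≈ 15,610 residents

A = (413000 − 11000)/11000 = 36.54545
P(13) = 413000 / (1 + 36.54545·e^(−0.0278·13)) = 413000 / (1 + 36.54545·0.6967)
= 413000 / 26.46123 ≈ 15607.74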